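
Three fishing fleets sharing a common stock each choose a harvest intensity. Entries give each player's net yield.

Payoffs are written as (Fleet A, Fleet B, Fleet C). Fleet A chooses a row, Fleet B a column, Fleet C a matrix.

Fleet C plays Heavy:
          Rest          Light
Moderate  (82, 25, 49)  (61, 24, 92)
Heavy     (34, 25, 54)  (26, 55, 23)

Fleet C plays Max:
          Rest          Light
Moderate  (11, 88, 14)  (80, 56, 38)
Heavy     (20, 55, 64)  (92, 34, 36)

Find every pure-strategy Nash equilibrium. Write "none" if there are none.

The pure Nash equilibria are (Moderate, Rest, Heavy), (Heavy, Rest, Max).

Mark each player's best response to every combination of opponents' strategies; a profile where every player is best-responding is a pure Nash equilibrium.
Fleet A against (Rest, Heavy): payoffs 82, 34 → best response Moderate.
Fleet A against (Rest, Max): payoffs 11, 20 → best response Heavy.
Fleet A against (Light, Heavy): payoffs 61, 26 → best response Moderate.
Fleet A against (Light, Max): payoffs 80, 92 → best response Heavy.
Fleet B against (Moderate, Heavy): payoffs 25, 24 → best response Rest.
Fleet B against (Moderate, Max): payoffs 88, 56 → best response Rest.
Fleet B against (Heavy, Heavy): payoffs 25, 55 → best response Light.
Fleet B against (Heavy, Max): payoffs 55, 34 → best response Rest.
Fleet C against (Moderate, Rest): payoffs 49, 14 → best response Heavy.
Fleet C against (Moderate, Light): payoffs 92, 38 → best response Heavy.
Fleet C against (Heavy, Rest): payoffs 54, 64 → best response Max.
Fleet C against (Heavy, Light): payoffs 23, 36 → best response Max.
Mutual best responses: (Moderate, Rest, Heavy); (Heavy, Rest, Max).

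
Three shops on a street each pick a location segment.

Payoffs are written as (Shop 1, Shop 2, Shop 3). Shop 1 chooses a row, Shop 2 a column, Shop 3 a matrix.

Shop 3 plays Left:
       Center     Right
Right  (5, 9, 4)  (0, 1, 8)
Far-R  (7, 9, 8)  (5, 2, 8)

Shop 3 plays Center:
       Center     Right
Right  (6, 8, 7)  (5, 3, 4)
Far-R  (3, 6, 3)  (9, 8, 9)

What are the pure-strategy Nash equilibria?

Check each profile: it is a Nash equilibrium iff no player can strictly gain by switching unilaterally.
(Right, Center, Left): Shop 1 can switch to Far-R (5 → 7). Not NE.
(Right, Center, Center): Shop 1 gets 6, best alternative 3; Shop 2 gets 8, best alternative 3; Shop 3 gets 7, best alternative 4. No profitable deviation — NE.
(Right, Right, Left): Shop 1 can switch to Far-R (0 → 5). Not NE.
(Right, Right, Center): Shop 1 can switch to Far-R (5 → 9). Not NE.
(Far-R, Center, Left): Shop 1 gets 7, best alternative 5; Shop 2 gets 9, best alternative 2; Shop 3 gets 8, best alternative 3. No profitable deviation — NE.
(Far-R, Center, Center): Shop 1 can switch to Right (3 → 6). Not NE.
(Far-R, Right, Left): Shop 2 can switch to Center (2 → 9). Not NE.
(Far-R, Right, Center): Shop 1 gets 9, best alternative 5; Shop 2 gets 8, best alternative 6; Shop 3 gets 9, best alternative 8. No profitable deviation — NE.

The pure Nash equilibria are (Right, Center, Center); (Far-R, Center, Left); (Far-R, Right, Center).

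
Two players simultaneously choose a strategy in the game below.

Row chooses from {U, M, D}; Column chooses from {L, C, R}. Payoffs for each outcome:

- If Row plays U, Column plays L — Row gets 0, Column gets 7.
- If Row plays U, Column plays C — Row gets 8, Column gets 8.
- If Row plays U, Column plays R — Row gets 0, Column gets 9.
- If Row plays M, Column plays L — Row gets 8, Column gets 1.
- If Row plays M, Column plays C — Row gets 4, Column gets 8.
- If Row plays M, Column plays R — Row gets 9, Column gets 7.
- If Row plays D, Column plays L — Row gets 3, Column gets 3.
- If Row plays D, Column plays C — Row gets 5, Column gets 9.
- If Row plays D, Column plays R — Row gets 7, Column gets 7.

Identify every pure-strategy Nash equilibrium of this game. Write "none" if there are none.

No pure-strategy Nash equilibrium.

(U, L): Row can switch to M (0 → 8). Not NE.
(U, C): Column can switch to R (8 → 9). Not NE.
(U, R): Row can switch to M (0 → 9). Not NE.
(M, L): Column can switch to C (1 → 8). Not NE.
(M, C): Row can switch to U (4 → 8). Not NE.
(M, R): Column can switch to C (7 → 8). Not NE.
(D, L): Row can switch to M (3 → 8). Not NE.
(D, C): Row can switch to U (5 → 8). Not NE.
(The remaining 1 profile has a profitable deviation by the same check.)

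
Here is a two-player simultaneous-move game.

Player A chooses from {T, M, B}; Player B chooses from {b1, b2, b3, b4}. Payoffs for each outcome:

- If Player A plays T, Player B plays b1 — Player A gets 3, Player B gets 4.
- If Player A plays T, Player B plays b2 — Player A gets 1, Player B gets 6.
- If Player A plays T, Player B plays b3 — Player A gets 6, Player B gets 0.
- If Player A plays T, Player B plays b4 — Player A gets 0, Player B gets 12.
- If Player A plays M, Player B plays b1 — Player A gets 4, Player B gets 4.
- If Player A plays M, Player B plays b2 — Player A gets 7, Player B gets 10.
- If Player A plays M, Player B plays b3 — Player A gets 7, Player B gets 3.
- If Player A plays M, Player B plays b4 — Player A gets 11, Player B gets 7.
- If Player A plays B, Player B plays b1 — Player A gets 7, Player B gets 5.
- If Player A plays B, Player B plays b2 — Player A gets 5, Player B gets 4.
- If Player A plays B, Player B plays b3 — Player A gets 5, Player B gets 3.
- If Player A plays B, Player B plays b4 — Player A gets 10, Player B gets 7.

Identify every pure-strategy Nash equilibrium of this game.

Player A against b1: payoffs 3, 4, 7 → best response B.
Player A against b2: payoffs 1, 7, 5 → best response M.
Player A against b3: payoffs 6, 7, 5 → best response M.
Player A against b4: payoffs 0, 11, 10 → best response M.
Player B against T: payoffs 4, 6, 0, 12 → best response b4.
Player B against M: payoffs 4, 10, 3, 7 → best response b2.
Player B against B: payoffs 5, 4, 3, 7 → best response b4.
Mutual best responses: (M, b2).

The unique pure-strategy Nash equilibrium is (M, b2).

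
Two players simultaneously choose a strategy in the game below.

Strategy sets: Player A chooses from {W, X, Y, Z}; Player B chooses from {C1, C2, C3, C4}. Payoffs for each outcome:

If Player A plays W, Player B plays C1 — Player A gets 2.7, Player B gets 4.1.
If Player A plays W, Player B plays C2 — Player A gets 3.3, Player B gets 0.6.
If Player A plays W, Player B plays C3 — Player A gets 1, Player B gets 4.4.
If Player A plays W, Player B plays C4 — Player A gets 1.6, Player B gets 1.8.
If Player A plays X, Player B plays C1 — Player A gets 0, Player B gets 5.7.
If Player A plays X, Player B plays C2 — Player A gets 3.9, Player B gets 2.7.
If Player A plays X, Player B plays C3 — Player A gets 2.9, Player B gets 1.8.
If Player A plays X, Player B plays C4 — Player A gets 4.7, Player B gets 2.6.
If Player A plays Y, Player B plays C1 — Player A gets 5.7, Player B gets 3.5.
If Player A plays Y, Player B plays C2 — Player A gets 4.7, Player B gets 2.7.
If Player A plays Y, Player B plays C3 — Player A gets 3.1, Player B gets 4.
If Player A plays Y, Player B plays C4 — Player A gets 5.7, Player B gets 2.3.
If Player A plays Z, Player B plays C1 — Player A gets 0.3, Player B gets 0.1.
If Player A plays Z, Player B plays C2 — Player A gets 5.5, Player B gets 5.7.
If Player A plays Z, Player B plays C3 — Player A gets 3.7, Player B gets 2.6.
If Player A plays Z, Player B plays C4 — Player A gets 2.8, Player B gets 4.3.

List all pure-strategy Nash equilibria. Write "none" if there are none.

Check each profile: it is a Nash equilibrium iff no player can strictly gain by switching unilaterally.
(W, C1): Player A can switch to Y (2.7 → 5.7). Not NE.
(W, C2): Player A can switch to X (3.3 → 3.9). Not NE.
(W, C3): Player A can switch to X (1 → 2.9). Not NE.
(W, C4): Player A can switch to X (1.6 → 4.7). Not NE.
(X, C1): Player A can switch to W (0 → 2.7). Not NE.
(X, C2): Player A can switch to Y (3.9 → 4.7). Not NE.
(X, C3): Player A can switch to Y (2.9 → 3.1). Not NE.
(X, C4): Player A can switch to Y (4.7 → 5.7). Not NE.
(Y, C1): Player B can switch to C3 (3.5 → 4). Not NE.
(Y, C2): Player A can switch to Z (4.7 → 5.5). Not NE.
(Z, C2): Player A gets 5.5, best alternative 4.7; Player B gets 5.7, best alternative 4.3. No profitable deviation — NE.
(The remaining 5 profiles each have a profitable deviation by the same check.)

(Z, C2)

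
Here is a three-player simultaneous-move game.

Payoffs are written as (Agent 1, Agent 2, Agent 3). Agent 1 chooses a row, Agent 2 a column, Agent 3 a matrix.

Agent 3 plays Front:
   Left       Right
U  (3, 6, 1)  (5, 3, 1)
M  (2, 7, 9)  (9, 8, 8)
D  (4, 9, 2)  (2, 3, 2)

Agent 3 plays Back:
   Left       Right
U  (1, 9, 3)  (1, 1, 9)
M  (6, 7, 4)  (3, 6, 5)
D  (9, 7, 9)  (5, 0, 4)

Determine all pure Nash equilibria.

(M, Right, Front) and (D, Left, Back)

Agent 1 against (Left, Front): payoffs 3, 2, 4 → best response D.
Agent 1 against (Left, Back): payoffs 1, 6, 9 → best response D.
Agent 1 against (Right, Front): payoffs 5, 9, 2 → best response M.
Agent 1 against (Right, Back): payoffs 1, 3, 5 → best response D.
Agent 2 against (U, Front): payoffs 6, 3 → best response Left.
Agent 2 against (U, Back): payoffs 9, 1 → best response Left.
Agent 2 against (M, Front): payoffs 7, 8 → best response Right.
Agent 2 against (M, Back): payoffs 7, 6 → best response Left.
Agent 2 against (D, Front): payoffs 9, 3 → best response Left.
Agent 2 against (D, Back): payoffs 7, 0 → best response Left.
Agent 3 against (U, Left): payoffs 1, 3 → best response Back.
Agent 3 against (U, Right): payoffs 1, 9 → best response Back.
Agent 3 against (M, Left): payoffs 9, 4 → best response Front.
Agent 3 against (M, Right): payoffs 8, 5 → best response Front.
Agent 3 against (D, Left): payoffs 2, 9 → best response Back.
Agent 3 against (D, Right): payoffs 2, 4 → best response Back.
Mutual best responses: (M, Right, Front); (D, Left, Back).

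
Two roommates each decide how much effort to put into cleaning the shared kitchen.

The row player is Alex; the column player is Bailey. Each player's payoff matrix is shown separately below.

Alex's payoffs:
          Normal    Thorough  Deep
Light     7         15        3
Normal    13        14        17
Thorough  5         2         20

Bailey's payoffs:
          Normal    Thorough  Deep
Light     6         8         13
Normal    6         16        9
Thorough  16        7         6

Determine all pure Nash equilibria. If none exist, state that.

(Light, Normal): Alex can switch to Normal (7 → 13). Not NE.
(Light, Thorough): Bailey can switch to Deep (8 → 13). Not NE.
(Light, Deep): Alex can switch to Normal (3 → 17). Not NE.
(Normal, Normal): Bailey can switch to Thorough (6 → 16). Not NE.
(Normal, Thorough): Alex can switch to Light (14 → 15). Not NE.
(Normal, Deep): Alex can switch to Thorough (17 → 20). Not NE.
(Thorough, Normal): Alex can switch to Light (5 → 7). Not NE.
(Thorough, Thorough): Alex can switch to Light (2 → 15). Not NE.
(The remaining 1 profile has a profitable deviation by the same check.)

No pure-strategy Nash equilibrium.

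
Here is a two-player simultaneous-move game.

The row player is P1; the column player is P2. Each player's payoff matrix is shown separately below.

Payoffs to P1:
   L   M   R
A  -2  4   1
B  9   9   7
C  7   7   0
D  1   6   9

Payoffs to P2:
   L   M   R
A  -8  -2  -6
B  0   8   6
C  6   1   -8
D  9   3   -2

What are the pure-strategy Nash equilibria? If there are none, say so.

Pure NE: (B, M)

(A, L): P1 can switch to B (-2 → 9). Not NE.
(A, M): P1 can switch to B (4 → 9). Not NE.
(A, R): P1 can switch to B (1 → 7). Not NE.
(B, L): P2 can switch to M (0 → 8). Not NE.
(B, M): P1 gets 9, best alternative 7; P2 gets 8, best alternative 6. No profitable deviation — NE.
(B, R): P1 can switch to D (7 → 9). Not NE.
(C, L): P1 can switch to B (7 → 9). Not NE.
(C, M): P1 can switch to B (7 → 9). Not NE.
(C, R): P1 can switch to A (0 → 1). Not NE.
(D, L): P1 can switch to B (1 → 9). Not NE.
(D, M): P1 can switch to B (6 → 9). Not NE.
(The remaining 1 profile has a profitable deviation by the same check.)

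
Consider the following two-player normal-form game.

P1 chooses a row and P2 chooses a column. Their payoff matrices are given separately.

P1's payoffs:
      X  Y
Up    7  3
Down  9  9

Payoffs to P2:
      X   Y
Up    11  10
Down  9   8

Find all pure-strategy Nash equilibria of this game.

Mark each player's best response to every combination of opponents' strategies; a profile where every player is best-responding is a pure Nash equilibrium.
P1 against X: payoffs 7, 9 → best response Down.
P1 against Y: payoffs 3, 9 → best response Down.
P2 against Up: payoffs 11, 10 → best response X.
P2 against Down: payoffs 9, 8 → best response X.
Mutual best responses: (Down, X).

(Down, X)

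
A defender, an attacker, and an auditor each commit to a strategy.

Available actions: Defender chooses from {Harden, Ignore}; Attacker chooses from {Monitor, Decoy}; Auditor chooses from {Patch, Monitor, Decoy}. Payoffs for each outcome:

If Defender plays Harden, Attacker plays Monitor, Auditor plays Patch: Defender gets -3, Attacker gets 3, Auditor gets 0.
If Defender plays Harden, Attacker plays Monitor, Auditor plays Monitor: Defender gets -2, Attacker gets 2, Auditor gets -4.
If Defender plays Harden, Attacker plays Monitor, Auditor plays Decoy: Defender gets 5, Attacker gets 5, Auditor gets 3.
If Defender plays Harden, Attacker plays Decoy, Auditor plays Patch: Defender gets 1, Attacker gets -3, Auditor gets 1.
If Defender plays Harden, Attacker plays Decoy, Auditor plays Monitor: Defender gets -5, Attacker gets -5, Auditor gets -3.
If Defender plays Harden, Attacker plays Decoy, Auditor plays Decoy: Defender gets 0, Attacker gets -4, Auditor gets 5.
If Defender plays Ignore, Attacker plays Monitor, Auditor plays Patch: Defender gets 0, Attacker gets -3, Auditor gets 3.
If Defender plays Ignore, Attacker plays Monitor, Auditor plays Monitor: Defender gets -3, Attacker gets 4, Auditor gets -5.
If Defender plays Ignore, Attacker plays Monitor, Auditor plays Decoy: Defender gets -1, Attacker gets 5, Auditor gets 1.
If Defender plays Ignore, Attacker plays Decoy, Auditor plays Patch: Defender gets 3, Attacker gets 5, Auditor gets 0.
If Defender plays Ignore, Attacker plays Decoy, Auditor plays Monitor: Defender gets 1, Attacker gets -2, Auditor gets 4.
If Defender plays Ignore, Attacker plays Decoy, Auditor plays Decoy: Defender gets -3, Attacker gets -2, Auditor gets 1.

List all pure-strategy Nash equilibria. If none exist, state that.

Check each profile: it is a Nash equilibrium iff no player can strictly gain by switching unilaterally.
(Harden, Monitor, Patch): Defender can switch to Ignore (-3 → 0). Not NE.
(Harden, Monitor, Monitor): Auditor can switch to Patch (-4 → 0). Not NE.
(Harden, Monitor, Decoy): Defender gets 5, best alternative -1; Attacker gets 5, best alternative -4; Auditor gets 3, best alternative 0. No profitable deviation — NE.
(Harden, Decoy, Patch): Defender can switch to Ignore (1 → 3). Not NE.
(Harden, Decoy, Monitor): Defender can switch to Ignore (-5 → 1). Not NE.
(Harden, Decoy, Decoy): Attacker can switch to Monitor (-4 → 5). Not NE.
(Ignore, Monitor, Patch): Attacker can switch to Decoy (-3 → 5). Not NE.
(Ignore, Monitor, Monitor): Defender can switch to Harden (-3 → -2). Not NE.
(Ignore, Monitor, Decoy): Defender can switch to Harden (-1 → 5). Not NE.
(The remaining 3 profiles each have a profitable deviation by the same check.)

The unique pure-strategy Nash equilibrium is (Harden, Monitor, Decoy).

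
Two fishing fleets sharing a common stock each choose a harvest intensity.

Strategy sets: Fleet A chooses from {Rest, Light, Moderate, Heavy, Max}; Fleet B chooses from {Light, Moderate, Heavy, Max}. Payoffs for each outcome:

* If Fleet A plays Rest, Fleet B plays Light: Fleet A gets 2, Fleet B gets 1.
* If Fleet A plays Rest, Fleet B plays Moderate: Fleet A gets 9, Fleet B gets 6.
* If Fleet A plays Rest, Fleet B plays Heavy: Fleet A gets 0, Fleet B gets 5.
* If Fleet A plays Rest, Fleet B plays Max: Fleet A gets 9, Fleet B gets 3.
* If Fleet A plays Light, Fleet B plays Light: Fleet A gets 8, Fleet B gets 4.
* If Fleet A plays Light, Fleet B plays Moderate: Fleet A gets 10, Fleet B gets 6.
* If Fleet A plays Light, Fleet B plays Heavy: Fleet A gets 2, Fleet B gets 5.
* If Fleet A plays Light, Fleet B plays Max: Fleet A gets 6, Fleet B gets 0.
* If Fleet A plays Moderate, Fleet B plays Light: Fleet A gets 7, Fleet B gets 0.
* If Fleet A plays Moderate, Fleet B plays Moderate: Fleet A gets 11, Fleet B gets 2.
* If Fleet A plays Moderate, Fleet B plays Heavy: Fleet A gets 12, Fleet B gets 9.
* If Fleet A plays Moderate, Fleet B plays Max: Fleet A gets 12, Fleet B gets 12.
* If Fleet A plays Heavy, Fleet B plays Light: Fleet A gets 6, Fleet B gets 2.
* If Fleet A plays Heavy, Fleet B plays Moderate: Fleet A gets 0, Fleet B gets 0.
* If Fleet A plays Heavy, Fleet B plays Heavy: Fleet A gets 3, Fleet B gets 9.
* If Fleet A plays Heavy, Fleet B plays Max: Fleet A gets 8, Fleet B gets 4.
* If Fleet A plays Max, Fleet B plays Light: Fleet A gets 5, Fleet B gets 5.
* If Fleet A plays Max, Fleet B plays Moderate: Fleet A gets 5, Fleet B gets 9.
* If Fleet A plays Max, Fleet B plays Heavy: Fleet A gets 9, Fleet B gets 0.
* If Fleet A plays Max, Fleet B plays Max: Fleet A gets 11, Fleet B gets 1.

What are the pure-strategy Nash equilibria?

Fleet A against Light: payoffs 2, 8, 7, 6, 5 → best response Light.
Fleet A against Moderate: payoffs 9, 10, 11, 0, 5 → best response Moderate.
Fleet A against Heavy: payoffs 0, 2, 12, 3, 9 → best response Moderate.
Fleet A against Max: payoffs 9, 6, 12, 8, 11 → best response Moderate.
Fleet B against Rest: payoffs 1, 6, 5, 3 → best response Moderate.
Fleet B against Light: payoffs 4, 6, 5, 0 → best response Moderate.
Fleet B against Moderate: payoffs 0, 2, 9, 12 → best response Max.
Fleet B against Heavy: payoffs 2, 0, 9, 4 → best response Heavy.
Fleet B against Max: payoffs 5, 9, 0, 1 → best response Moderate.
Mutual best responses: (Moderate, Max).

The unique pure-strategy Nash equilibrium is (Moderate, Max).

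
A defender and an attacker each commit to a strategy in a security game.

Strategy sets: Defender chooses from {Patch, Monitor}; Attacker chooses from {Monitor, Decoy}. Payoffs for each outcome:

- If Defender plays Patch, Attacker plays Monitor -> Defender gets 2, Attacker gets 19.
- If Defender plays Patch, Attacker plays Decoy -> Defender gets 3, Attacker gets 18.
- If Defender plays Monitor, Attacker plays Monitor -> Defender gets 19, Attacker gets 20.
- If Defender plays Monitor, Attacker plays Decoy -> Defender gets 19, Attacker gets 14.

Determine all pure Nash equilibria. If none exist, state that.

Pure NE: (Monitor, Monitor)

Defender against Monitor: payoffs 2, 19 → best response Monitor.
Defender against Decoy: payoffs 3, 19 → best response Monitor.
Attacker against Patch: payoffs 19, 18 → best response Monitor.
Attacker against Monitor: payoffs 20, 14 → best response Monitor.
Mutual best responses: (Monitor, Monitor).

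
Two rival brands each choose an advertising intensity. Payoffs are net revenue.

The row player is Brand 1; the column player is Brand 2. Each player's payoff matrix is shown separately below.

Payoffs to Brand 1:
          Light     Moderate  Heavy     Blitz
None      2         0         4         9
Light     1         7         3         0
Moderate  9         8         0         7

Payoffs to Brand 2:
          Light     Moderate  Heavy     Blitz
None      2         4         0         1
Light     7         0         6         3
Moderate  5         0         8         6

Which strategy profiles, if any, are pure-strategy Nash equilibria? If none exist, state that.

This game has no pure Nash equilibrium.

Brand 1 against Light: payoffs 2, 1, 9 → best response Moderate.
Brand 1 against Moderate: payoffs 0, 7, 8 → best response Moderate.
Brand 1 against Heavy: payoffs 4, 3, 0 → best response None.
Brand 1 against Blitz: payoffs 9, 0, 7 → best response None.
Brand 2 against None: payoffs 2, 4, 0, 1 → best response Moderate.
Brand 2 against Light: payoffs 7, 0, 6, 3 → best response Light.
Brand 2 against Moderate: payoffs 5, 0, 8, 6 → best response Heavy.
No profile is a mutual best response for all players.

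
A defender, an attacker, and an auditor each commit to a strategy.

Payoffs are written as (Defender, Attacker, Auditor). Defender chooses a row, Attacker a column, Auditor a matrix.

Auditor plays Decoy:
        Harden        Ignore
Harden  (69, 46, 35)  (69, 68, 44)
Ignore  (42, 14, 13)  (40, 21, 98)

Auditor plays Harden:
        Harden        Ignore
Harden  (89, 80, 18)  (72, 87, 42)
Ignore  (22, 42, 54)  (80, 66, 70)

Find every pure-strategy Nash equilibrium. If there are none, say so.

Pure NE: (Harden, Ignore, Decoy)

For each player, find the best response to each opponent profile; mutual best responses are the pure NE.
Defender against (Harden, Decoy): payoffs 69, 42 → best response Harden.
Defender against (Harden, Harden): payoffs 89, 22 → best response Harden.
Defender against (Ignore, Decoy): payoffs 69, 40 → best response Harden.
Defender against (Ignore, Harden): payoffs 72, 80 → best response Ignore.
Attacker against (Harden, Decoy): payoffs 46, 68 → best response Ignore.
Attacker against (Harden, Harden): payoffs 80, 87 → best response Ignore.
Attacker against (Ignore, Decoy): payoffs 14, 21 → best response Ignore.
Attacker against (Ignore, Harden): payoffs 42, 66 → best response Ignore.
Auditor against (Harden, Harden): payoffs 35, 18 → best response Decoy.
Auditor against (Harden, Ignore): payoffs 44, 42 → best response Decoy.
Auditor against (Ignore, Harden): payoffs 13, 54 → best response Harden.
Auditor against (Ignore, Ignore): payoffs 98, 70 → best response Decoy.
Mutual best responses: (Harden, Ignore, Decoy).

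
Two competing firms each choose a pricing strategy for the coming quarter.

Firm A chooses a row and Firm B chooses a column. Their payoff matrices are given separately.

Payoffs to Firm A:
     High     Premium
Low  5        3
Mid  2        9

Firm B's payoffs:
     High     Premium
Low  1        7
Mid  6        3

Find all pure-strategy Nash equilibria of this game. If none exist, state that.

(Low, High): Firm B can switch to Premium (1 → 7). Not NE.
(Low, Premium): Firm A can switch to Mid (3 → 9). Not NE.
(Mid, High): Firm A can switch to Low (2 → 5). Not NE.
(Mid, Premium): Firm B can switch to High (3 → 6). Not NE.

none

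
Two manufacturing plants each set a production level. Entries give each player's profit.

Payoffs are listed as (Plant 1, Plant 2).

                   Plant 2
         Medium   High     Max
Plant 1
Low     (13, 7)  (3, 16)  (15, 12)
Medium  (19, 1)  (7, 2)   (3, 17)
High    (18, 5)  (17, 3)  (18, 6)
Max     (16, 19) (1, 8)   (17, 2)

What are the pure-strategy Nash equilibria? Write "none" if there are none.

Plant 1 against Medium: payoffs 13, 19, 18, 16 → best response Medium.
Plant 1 against High: payoffs 3, 7, 17, 1 → best response High.
Plant 1 against Max: payoffs 15, 3, 18, 17 → best response High.
Plant 2 against Low: payoffs 7, 16, 12 → best response High.
Plant 2 against Medium: payoffs 1, 2, 17 → best response Max.
Plant 2 against High: payoffs 5, 3, 6 → best response Max.
Plant 2 against Max: payoffs 19, 8, 2 → best response Medium.
Mutual best responses: (High, Max).

Pure NE: (High, Max)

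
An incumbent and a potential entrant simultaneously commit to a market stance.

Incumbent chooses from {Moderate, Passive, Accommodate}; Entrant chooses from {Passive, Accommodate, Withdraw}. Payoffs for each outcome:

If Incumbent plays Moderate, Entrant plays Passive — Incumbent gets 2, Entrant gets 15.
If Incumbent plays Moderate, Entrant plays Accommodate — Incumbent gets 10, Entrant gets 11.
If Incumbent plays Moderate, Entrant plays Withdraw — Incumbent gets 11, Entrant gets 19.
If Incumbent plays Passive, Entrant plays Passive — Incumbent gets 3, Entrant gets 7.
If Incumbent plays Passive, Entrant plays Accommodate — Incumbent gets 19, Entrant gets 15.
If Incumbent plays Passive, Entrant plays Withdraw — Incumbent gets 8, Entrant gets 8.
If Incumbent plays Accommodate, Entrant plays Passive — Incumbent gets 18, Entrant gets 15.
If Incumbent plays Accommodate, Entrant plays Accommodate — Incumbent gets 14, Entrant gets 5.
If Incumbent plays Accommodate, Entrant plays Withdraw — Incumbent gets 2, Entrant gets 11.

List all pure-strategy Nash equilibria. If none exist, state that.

The pure Nash equilibria are (Moderate, Withdraw); (Passive, Accommodate); (Accommodate, Passive).

For each player, find the best response to each opponent profile; mutual best responses are the pure NE.
Incumbent against Passive: payoffs 2, 3, 18 → best response Accommodate.
Incumbent against Accommodate: payoffs 10, 19, 14 → best response Passive.
Incumbent against Withdraw: payoffs 11, 8, 2 → best response Moderate.
Entrant against Moderate: payoffs 15, 11, 19 → best response Withdraw.
Entrant against Passive: payoffs 7, 15, 8 → best response Accommodate.
Entrant against Accommodate: payoffs 15, 5, 11 → best response Passive.
Mutual best responses: (Moderate, Withdraw); (Passive, Accommodate); (Accommodate, Passive).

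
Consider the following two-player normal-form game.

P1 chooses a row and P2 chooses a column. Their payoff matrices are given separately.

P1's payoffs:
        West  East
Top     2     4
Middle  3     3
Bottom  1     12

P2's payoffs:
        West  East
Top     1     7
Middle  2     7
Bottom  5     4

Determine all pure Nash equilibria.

none

Mark each player's best response to every combination of opponents' strategies; a profile where every player is best-responding is a pure Nash equilibrium.
P1 against West: payoffs 2, 3, 1 → best response Middle.
P1 against East: payoffs 4, 3, 12 → best response Bottom.
P2 against Top: payoffs 1, 7 → best response East.
P2 against Middle: payoffs 2, 7 → best response East.
P2 against Bottom: payoffs 5, 4 → best response West.
No profile is a mutual best response for all players.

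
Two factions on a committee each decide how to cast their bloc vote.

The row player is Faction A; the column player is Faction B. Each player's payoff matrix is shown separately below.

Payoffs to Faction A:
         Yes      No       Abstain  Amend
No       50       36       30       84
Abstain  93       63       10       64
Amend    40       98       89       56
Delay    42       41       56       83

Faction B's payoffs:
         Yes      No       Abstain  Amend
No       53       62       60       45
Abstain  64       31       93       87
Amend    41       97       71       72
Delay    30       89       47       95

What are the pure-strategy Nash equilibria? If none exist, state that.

Faction A against Yes: payoffs 50, 93, 40, 42 → best response Abstain.
Faction A against No: payoffs 36, 63, 98, 41 → best response Amend.
Faction A against Abstain: payoffs 30, 10, 89, 56 → best response Amend.
Faction A against Amend: payoffs 84, 64, 56, 83 → best response No.
Faction B against No: payoffs 53, 62, 60, 45 → best response No.
Faction B against Abstain: payoffs 64, 31, 93, 87 → best response Abstain.
Faction B against Amend: payoffs 41, 97, 71, 72 → best response No.
Faction B against Delay: payoffs 30, 89, 47, 95 → best response Amend.
Mutual best responses: (Amend, No).

The unique pure-strategy Nash equilibrium is (Amend, No).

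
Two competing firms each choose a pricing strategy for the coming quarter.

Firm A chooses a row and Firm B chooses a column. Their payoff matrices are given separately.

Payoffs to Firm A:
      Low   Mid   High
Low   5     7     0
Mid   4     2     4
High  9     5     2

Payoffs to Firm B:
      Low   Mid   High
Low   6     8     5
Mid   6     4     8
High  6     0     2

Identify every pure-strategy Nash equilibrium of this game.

(Low, Mid); (Mid, High); (High, Low)

Firm A against Low: payoffs 5, 4, 9 → best response High.
Firm A against Mid: payoffs 7, 2, 5 → best response Low.
Firm A against High: payoffs 0, 4, 2 → best response Mid.
Firm B against Low: payoffs 6, 8, 5 → best response Mid.
Firm B against Mid: payoffs 6, 4, 8 → best response High.
Firm B against High: payoffs 6, 0, 2 → best response Low.
Mutual best responses: (Low, Mid); (Mid, High); (High, Low).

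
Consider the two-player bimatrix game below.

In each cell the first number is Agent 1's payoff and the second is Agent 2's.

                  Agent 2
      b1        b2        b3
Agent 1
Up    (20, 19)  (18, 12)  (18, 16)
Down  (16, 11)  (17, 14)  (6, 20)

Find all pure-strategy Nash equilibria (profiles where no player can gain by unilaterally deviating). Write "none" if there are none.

Pure NE: (Up, b1)

Mark each player's best response to every combination of opponents' strategies; a profile where every player is best-responding is a pure Nash equilibrium.
Agent 1 against b1: payoffs 20, 16 → best response Up.
Agent 1 against b2: payoffs 18, 17 → best response Up.
Agent 1 against b3: payoffs 18, 6 → best response Up.
Agent 2 against Up: payoffs 19, 12, 16 → best response b1.
Agent 2 against Down: payoffs 11, 14, 20 → best response b3.
Mutual best responses: (Up, b1).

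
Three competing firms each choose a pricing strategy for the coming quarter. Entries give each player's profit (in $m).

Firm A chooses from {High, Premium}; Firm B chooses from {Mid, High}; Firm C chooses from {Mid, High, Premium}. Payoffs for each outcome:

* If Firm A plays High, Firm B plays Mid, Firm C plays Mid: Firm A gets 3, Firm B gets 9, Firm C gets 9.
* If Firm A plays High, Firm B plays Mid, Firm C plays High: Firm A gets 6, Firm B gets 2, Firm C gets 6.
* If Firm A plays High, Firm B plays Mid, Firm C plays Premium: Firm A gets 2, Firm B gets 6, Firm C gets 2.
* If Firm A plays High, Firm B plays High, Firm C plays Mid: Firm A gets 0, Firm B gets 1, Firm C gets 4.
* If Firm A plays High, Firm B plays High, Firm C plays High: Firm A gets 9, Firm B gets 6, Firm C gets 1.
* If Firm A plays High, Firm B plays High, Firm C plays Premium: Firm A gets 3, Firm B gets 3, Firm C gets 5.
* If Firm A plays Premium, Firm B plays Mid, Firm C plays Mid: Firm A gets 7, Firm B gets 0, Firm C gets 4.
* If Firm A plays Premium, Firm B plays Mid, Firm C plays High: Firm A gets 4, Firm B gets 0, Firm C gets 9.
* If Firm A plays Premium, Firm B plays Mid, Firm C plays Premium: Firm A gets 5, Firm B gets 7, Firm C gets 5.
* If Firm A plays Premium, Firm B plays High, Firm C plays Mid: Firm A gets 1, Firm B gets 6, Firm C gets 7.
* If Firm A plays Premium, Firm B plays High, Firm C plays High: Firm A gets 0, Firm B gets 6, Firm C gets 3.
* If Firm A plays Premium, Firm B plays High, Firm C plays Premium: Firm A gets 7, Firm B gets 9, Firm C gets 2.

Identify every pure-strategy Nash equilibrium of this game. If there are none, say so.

Firm A against (Mid, Mid): payoffs 3, 7 → best response Premium.
Firm A against (Mid, High): payoffs 6, 4 → best response High.
Firm A against (Mid, Premium): payoffs 2, 5 → best response Premium.
Firm A against (High, Mid): payoffs 0, 1 → best response Premium.
Firm A against (High, High): payoffs 9, 0 → best response High.
Firm A against (High, Premium): payoffs 3, 7 → best response Premium.
Firm B against (High, Mid): payoffs 9, 1 → best response Mid.
Firm B against (High, High): payoffs 2, 6 → best response High.
Firm B against (High, Premium): payoffs 6, 3 → best response Mid.
Firm B against (Premium, Mid): payoffs 0, 6 → best response High.
Firm B against (Premium, High): payoffs 0, 6 → best response High.
Firm B against (Premium, Premium): payoffs 7, 9 → best response High.
Firm C against (High, Mid): payoffs 9, 6, 2 → best response Mid.
Firm C against (High, High): payoffs 4, 1, 5 → best response Premium.
Firm C against (Premium, Mid): payoffs 4, 9, 5 → best response High.
Firm C against (Premium, High): payoffs 7, 3, 2 → best response Mid.
Mutual best responses: (Premium, High, Mid).

The unique pure-strategy Nash equilibrium is (Premium, High, Mid).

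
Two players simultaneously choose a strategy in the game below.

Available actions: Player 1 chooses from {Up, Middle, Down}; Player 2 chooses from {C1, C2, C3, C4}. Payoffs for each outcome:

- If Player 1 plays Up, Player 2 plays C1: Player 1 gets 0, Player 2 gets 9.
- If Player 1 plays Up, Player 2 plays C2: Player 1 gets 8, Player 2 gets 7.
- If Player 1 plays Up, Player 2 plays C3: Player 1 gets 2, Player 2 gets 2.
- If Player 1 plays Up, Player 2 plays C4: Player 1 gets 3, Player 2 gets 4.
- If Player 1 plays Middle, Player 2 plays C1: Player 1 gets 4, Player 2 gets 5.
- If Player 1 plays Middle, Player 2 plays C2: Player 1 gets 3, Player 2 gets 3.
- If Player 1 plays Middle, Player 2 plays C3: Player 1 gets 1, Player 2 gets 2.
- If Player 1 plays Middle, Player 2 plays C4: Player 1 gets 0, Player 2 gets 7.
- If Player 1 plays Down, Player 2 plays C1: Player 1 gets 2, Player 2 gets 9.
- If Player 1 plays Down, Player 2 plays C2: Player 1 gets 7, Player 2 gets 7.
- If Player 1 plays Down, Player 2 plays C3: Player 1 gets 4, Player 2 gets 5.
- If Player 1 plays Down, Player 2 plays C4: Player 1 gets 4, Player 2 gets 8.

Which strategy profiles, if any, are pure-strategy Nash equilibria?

(Up, C1): Player 1 can switch to Middle (0 → 4). Not NE.
(Up, C2): Player 2 can switch to C1 (7 → 9). Not NE.
(Up, C3): Player 1 can switch to Down (2 → 4). Not NE.
(Up, C4): Player 1 can switch to Down (3 → 4). Not NE.
(Middle, C1): Player 2 can switch to C4 (5 → 7). Not NE.
(Middle, C2): Player 1 can switch to Up (3 → 8). Not NE.
(Middle, C3): Player 1 can switch to Up (1 → 2). Not NE.
(Middle, C4): Player 1 can switch to Up (0 → 3). Not NE.
(Down, C1): Player 1 can switch to Middle (2 → 4). Not NE.
(Down, C2): Player 1 can switch to Up (7 → 8). Not NE.
(Down, C3): Player 2 can switch to C1 (5 → 9). Not NE.
(Down, C4): Player 2 can switch to C1 (8 → 9). Not NE.

There is no pure-strategy Nash equilibrium.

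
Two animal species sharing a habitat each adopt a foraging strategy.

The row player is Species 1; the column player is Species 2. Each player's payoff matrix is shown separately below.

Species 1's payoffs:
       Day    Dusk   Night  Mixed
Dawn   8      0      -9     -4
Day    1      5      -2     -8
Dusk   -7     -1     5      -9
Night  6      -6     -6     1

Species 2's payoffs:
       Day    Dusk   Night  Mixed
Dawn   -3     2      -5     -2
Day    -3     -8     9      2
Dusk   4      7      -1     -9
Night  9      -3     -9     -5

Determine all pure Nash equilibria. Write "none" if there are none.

No pure-strategy Nash equilibrium.

Mark each player's best response to every combination of opponents' strategies; a profile where every player is best-responding is a pure Nash equilibrium.
Species 1 against Day: payoffs 8, 1, -7, 6 → best response Dawn.
Species 1 against Dusk: payoffs 0, 5, -1, -6 → best response Day.
Species 1 against Night: payoffs -9, -2, 5, -6 → best response Dusk.
Species 1 against Mixed: payoffs -4, -8, -9, 1 → best response Night.
Species 2 against Dawn: payoffs -3, 2, -5, -2 → best response Dusk.
Species 2 against Day: payoffs -3, -8, 9, 2 → best response Night.
Species 2 against Dusk: payoffs 4, 7, -1, -9 → best response Dusk.
Species 2 against Night: payoffs 9, -3, -9, -5 → best response Day.
No profile is a mutual best response for all players.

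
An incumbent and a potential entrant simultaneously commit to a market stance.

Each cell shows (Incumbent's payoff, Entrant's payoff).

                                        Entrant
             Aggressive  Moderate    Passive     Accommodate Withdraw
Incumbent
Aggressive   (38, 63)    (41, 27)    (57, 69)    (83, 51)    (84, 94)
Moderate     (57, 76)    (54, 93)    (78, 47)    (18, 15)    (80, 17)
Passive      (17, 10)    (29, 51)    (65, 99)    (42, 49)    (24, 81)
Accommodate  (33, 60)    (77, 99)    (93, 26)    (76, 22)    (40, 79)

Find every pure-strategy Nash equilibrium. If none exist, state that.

Check each profile: it is a Nash equilibrium iff no player can strictly gain by switching unilaterally.
(Aggressive, Aggressive): Incumbent can switch to Moderate (38 → 57). Not NE.
(Aggressive, Moderate): Incumbent can switch to Moderate (41 → 54). Not NE.
(Aggressive, Passive): Incumbent can switch to Moderate (57 → 78). Not NE.
(Aggressive, Accommodate): Entrant can switch to Aggressive (51 → 63). Not NE.
(Aggressive, Withdraw): Incumbent gets 84, best alternative 80; Entrant gets 94, best alternative 69. No profitable deviation — NE.
(Moderate, Aggressive): Entrant can switch to Moderate (76 → 93). Not NE.
(Moderate, Moderate): Incumbent can switch to Accommodate (54 → 77). Not NE.
(Moderate, Passive): Incumbent can switch to Accommodate (78 → 93). Not NE.
(Moderate, Accommodate): Incumbent can switch to Aggressive (18 → 83). Not NE.
(Moderate, Withdraw): Incumbent can switch to Aggressive (80 → 84). Not NE.
(Passive, Aggressive): Incumbent can switch to Aggressive (17 → 38). Not NE.
(Accommodate, Moderate): Incumbent gets 77, best alternative 54; Entrant gets 99, best alternative 79. No profitable deviation — NE.
(The remaining 8 profiles each have a profitable deviation by the same check.)

Pure-strategy Nash equilibria: (Aggressive, Withdraw) and (Accommodate, Moderate)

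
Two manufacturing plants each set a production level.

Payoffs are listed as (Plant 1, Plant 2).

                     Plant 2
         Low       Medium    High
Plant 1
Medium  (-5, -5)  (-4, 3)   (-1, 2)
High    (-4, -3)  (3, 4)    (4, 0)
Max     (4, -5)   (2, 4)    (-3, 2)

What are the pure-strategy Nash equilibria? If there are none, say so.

Pure NE: (High, Medium)

For each strategy profile, look for a profitable unilateral deviation.
(Medium, Low): Plant 1 can switch to High (-5 → -4). Not NE.
(Medium, Medium): Plant 1 can switch to High (-4 → 3). Not NE.
(Medium, High): Plant 1 can switch to High (-1 → 4). Not NE.
(High, Low): Plant 1 can switch to Max (-4 → 4). Not NE.
(High, Medium): Plant 1 gets 3, best alternative 2; Plant 2 gets 4, best alternative 0. No profitable deviation — NE.
(High, High): Plant 2 can switch to Medium (0 → 4). Not NE.
(Max, Low): Plant 2 can switch to Medium (-5 → 4). Not NE.
(Max, Medium): Plant 1 can switch to High (2 → 3). Not NE.
(Max, High): Plant 1 can switch to Medium (-3 → -1). Not NE.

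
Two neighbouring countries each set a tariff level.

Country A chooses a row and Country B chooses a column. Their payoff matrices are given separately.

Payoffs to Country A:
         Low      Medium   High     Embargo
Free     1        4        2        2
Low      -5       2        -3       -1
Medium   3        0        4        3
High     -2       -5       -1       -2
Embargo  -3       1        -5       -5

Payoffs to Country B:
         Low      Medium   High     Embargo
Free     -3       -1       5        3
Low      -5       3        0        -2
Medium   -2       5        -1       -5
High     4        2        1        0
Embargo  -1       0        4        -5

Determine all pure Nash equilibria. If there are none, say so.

none

Country A against Low: payoffs 1, -5, 3, -2, -3 → best response Medium.
Country A against Medium: payoffs 4, 2, 0, -5, 1 → best response Free.
Country A against High: payoffs 2, -3, 4, -1, -5 → best response Medium.
Country A against Embargo: payoffs 2, -1, 3, -2, -5 → best response Medium.
Country B against Free: payoffs -3, -1, 5, 3 → best response High.
Country B against Low: payoffs -5, 3, 0, -2 → best response Medium.
Country B against Medium: payoffs -2, 5, -1, -5 → best response Medium.
Country B against High: payoffs 4, 2, 1, 0 → best response Low.
Country B against Embargo: payoffs -1, 0, 4, -5 → best response High.
No profile is a mutual best response for all players.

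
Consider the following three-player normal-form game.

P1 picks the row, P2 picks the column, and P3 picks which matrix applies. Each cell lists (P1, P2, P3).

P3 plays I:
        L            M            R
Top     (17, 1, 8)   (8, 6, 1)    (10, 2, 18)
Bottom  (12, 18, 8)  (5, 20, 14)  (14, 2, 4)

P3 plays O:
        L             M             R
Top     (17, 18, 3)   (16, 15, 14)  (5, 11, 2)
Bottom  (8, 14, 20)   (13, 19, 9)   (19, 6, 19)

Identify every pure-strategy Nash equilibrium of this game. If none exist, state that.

No pure-strategy Nash equilibrium.

P1 against (L, I): payoffs 17, 12 → best response Top.
P1 against (L, O): payoffs 17, 8 → best response Top.
P1 against (M, I): payoffs 8, 5 → best response Top.
P1 against (M, O): payoffs 16, 13 → best response Top.
P1 against (R, I): payoffs 10, 14 → best response Bottom.
P1 against (R, O): payoffs 5, 19 → best response Bottom.
P2 against (Top, I): payoffs 1, 6, 2 → best response M.
P2 against (Top, O): payoffs 18, 15, 11 → best response L.
P2 against (Bottom, I): payoffs 18, 20, 2 → best response M.
P2 against (Bottom, O): payoffs 14, 19, 6 → best response M.
P3 against (Top, L): payoffs 8, 3 → best response I.
P3 against (Top, M): payoffs 1, 14 → best response O.
P3 against (Top, R): payoffs 18, 2 → best response I.
P3 against (Bottom, L): payoffs 8, 20 → best response O.
P3 against (Bottom, M): payoffs 14, 9 → best response I.
P3 against (Bottom, R): payoffs 4, 19 → best response O.
No profile is a mutual best response for all players.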